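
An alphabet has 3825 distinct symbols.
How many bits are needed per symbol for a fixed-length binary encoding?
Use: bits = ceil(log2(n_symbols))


log2(3825) = 11.9012
Bracket: 2^11 = 2048 < 3825 <= 2^12 = 4096
So ceil(log2(3825)) = 12

bits = ceil(log2(3825)) = ceil(11.9012) = 12 bits


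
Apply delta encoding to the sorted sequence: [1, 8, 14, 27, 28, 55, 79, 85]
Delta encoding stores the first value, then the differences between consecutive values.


First value: 1
Deltas:
  8 - 1 = 7
  14 - 8 = 6
  27 - 14 = 13
  28 - 27 = 1
  55 - 28 = 27
  79 - 55 = 24
  85 - 79 = 6


Delta encoded: [1, 7, 6, 13, 1, 27, 24, 6]


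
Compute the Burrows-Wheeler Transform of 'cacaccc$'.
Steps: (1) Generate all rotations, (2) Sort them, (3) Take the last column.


Rotations (sorted):
  0: $cacaccc -> last char: c
  1: acaccc$c -> last char: c
  2: accc$cac -> last char: c
  3: c$cacacc -> last char: c
  4: cacaccc$ -> last char: $
  5: caccc$ca -> last char: a
  6: cc$cacac -> last char: c
  7: ccc$caca -> last char: a


BWT = cccc$aca


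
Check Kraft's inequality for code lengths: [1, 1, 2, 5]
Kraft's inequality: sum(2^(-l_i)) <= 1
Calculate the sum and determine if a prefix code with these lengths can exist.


Sum = 2^(-1) + 2^(-1) + 2^(-2) + 2^(-5)
    = 0.5 + 0.5 + 0.25 + 0.03125
    = 41/32 = 1.28125
Since 1.28125 > 1, Kraft's inequality is NOT satisfied.
A prefix code with these lengths CANNOT exist.

Kraft sum = 1.28125. Not satisfied.


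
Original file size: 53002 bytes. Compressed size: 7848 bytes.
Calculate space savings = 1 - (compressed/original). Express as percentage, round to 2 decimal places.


ratio = compressed/original = 7848/53002 = 0.14807
savings = 1 - ratio = 1 - 0.14807 = 0.85193
as a percentage: 0.85193 * 100 = 85.19%

Space savings = 1 - 7848/53002 = 85.19%


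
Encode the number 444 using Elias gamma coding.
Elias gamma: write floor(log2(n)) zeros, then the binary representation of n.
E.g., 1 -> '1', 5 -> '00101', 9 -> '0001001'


num_bits = floor(log2(444)) + 1 = 9
leading_zeros = num_bits - 1 = 8
binary(444) = 110111100

Elias gamma(444) = '00000000' + '110111100' = 00000000110111100 (17 bits)


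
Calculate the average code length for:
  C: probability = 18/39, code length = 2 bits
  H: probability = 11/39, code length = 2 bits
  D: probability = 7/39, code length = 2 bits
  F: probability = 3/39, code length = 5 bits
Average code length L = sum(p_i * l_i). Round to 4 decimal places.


Weighted contributions p_i * l_i:
  C: (18/39) * 2 = 36/39
  H: (11/39) * 2 = 22/39
  D: (7/39) * 2 = 14/39
  F: (3/39) * 5 = 15/39
Sum = (36 + 22 + 14 + 15)/39 = 87/39

L = 87/39 = 2.2308 bits/symbol


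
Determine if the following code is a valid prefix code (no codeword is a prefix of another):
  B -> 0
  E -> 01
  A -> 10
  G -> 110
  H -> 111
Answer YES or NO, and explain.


Checking each pair (does one codeword prefix another?):
  B='0' vs E='01': prefix -- VIOLATION

NO -- this is NOT a valid prefix code. B (0) is a prefix of E (01).


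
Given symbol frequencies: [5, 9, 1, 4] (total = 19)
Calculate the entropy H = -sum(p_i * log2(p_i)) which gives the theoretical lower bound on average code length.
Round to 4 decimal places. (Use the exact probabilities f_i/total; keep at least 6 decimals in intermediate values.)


Per-symbol terms -p_i * log2(p_i) with p_i = f_i/19:
  p = 5/19 = 0.263158: log2(p) = -1.925999, -p*log2(p) = 0.506842
  p = 9/19 = 0.473684: log2(p) = -1.078003, -p*log2(p) = 0.510633
  p = 1/19 = 0.052632: log2(p) = -4.247928, -p*log2(p) = 0.223575
  p = 4/19 = 0.210526: log2(p) = -2.247928, -p*log2(p) = 0.473248
H = 0.506842 + 0.510633 + 0.223575 + 0.473248 = 1.714298

H = 1.7143 bits/symbol


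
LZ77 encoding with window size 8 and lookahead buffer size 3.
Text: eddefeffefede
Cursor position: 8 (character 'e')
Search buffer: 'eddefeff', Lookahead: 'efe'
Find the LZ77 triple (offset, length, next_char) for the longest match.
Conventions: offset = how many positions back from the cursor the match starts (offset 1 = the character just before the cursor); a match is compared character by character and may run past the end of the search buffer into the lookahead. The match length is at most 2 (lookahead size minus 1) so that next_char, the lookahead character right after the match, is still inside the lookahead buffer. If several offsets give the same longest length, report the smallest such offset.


Try each offset into the search buffer:
  offset=1 (pos 7, char 'f'): match length 0
  offset=2 (pos 6, char 'f'): match length 0
  offset=3 (pos 5, char 'e'): match length 2
  offset=4 (pos 4, char 'f'): match length 0
  offset=5 (pos 3, char 'e'): match length 2
  offset=6 (pos 2, char 'd'): match length 0
  offset=7 (pos 1, char 'd'): match length 0
  offset=8 (pos 0, char 'e'): match length 1
Longest match has length 2, found at offsets 3, 5; take the smallest, offset 3.
next_char = character at position 8 + 2 = 10 -> 'e'

Best match: offset=3, length=2 (matching 'ef' starting at position 5)
LZ77 triple: (3, 2, 'e')


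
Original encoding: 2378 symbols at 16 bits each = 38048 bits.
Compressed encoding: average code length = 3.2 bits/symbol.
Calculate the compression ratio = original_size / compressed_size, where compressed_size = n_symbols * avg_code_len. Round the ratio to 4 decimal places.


original_size = n_symbols * orig_bits = 2378 * 16 = 38048 bits
compressed_size = n_symbols * avg_code_len = 2378 * 3.2 = 7609.6 bits
ratio = original_size / compressed_size = 38048 / 7609.6 = 5.0

Compression ratio = 5.0


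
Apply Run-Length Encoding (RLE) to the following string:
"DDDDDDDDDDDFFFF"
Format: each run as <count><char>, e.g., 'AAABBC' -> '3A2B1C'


Scanning runs left to right:
  i=0: run of 'D' x 11 -> '11D'
  i=11: run of 'F' x 4 -> '4F'

RLE = 11D4F


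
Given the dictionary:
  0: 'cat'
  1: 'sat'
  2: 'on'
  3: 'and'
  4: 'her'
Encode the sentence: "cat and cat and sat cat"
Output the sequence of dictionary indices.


Look up each word in the dictionary:
  'cat' -> 0
  'and' -> 3
  'cat' -> 0
  'and' -> 3
  'sat' -> 1
  'cat' -> 0

Encoded: [0, 3, 0, 3, 1, 0]


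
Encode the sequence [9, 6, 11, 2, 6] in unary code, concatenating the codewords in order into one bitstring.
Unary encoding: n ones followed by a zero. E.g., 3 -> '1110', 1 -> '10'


Encode each number as n ones followed by a terminating 0:
  9 -> 1111111110 (10 bits)
  6 -> 1111110 (7 bits)
  11 -> 111111111110 (12 bits)
  2 -> 110 (3 bits)
  6 -> 1111110 (7 bits)
Total length = 10 + 7 + 12 + 3 + 7 = 39 bits.

Unary([9, 6, 11, 2, 6]) = 111111111011111101111111111101101111110 (39 bits)


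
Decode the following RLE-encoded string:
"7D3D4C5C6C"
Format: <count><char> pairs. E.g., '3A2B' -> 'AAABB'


Expanding each <count><char> pair:
  7D -> 'DDDDDDD'
  3D -> 'DDD'
  4C -> 'CCCC'
  5C -> 'CCCCC'
  6C -> 'CCCCCC'

Decoded = DDDDDDDDDDCCCCCCCCCCCCCCC


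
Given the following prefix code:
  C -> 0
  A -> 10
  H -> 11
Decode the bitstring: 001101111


Decoding step by step:
Bits 0 -> C
Bits 0 -> C
Bits 11 -> H
Bits 0 -> C
Bits 11 -> H
Bits 11 -> H


Decoded message: CCHCHH


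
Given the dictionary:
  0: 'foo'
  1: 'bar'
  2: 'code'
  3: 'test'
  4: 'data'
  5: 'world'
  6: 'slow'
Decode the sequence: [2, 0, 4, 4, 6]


Look up each index in the dictionary:
  2 -> 'code'
  0 -> 'foo'
  4 -> 'data'
  4 -> 'data'
  6 -> 'slow'

Decoded: "code foo data data slow"


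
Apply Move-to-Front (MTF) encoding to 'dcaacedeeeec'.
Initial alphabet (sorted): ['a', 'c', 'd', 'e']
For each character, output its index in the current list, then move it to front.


MTF encoding:
'd': index 2 in ['a', 'c', 'd', 'e'] -> ['d', 'a', 'c', 'e']
'c': index 2 in ['d', 'a', 'c', 'e'] -> ['c', 'd', 'a', 'e']
'a': index 2 in ['c', 'd', 'a', 'e'] -> ['a', 'c', 'd', 'e']
'a': index 0 in ['a', 'c', 'd', 'e'] -> ['a', 'c', 'd', 'e']
'c': index 1 in ['a', 'c', 'd', 'e'] -> ['c', 'a', 'd', 'e']
'e': index 3 in ['c', 'a', 'd', 'e'] -> ['e', 'c', 'a', 'd']
'd': index 3 in ['e', 'c', 'a', 'd'] -> ['d', 'e', 'c', 'a']
'e': index 1 in ['d', 'e', 'c', 'a'] -> ['e', 'd', 'c', 'a']
'e': index 0 in ['e', 'd', 'c', 'a'] -> ['e', 'd', 'c', 'a']
'e': index 0 in ['e', 'd', 'c', 'a'] -> ['e', 'd', 'c', 'a']
'e': index 0 in ['e', 'd', 'c', 'a'] -> ['e', 'd', 'c', 'a']
'c': index 2 in ['e', 'd', 'c', 'a'] -> ['c', 'e', 'd', 'a']


Output: [2, 2, 2, 0, 1, 3, 3, 1, 0, 0, 0, 2]


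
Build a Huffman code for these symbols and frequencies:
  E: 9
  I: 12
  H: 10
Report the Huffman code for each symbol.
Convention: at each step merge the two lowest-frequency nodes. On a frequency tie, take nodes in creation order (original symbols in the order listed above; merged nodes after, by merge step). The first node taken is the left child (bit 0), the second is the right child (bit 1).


Huffman tree construction:
Step 1: Merge E(9) + H(10) = 19
Step 2: Merge I(12) + (E+H)(19) = 31
Read each symbol's code off the tree from the root (left child = 0, right child = 1).

Codes:
  E: 10 (length 2)
  I: 0 (length 1)
  H: 11 (length 2)
Average code length: 50/31 = 1.6129 bits/symbol


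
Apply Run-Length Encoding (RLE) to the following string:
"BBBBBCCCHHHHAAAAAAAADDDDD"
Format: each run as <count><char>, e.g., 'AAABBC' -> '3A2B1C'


Scanning runs left to right:
  i=0: run of 'B' x 5 -> '5B'
  i=5: run of 'C' x 3 -> '3C'
  i=8: run of 'H' x 4 -> '4H'
  i=12: run of 'A' x 8 -> '8A'
  i=20: run of 'D' x 5 -> '5D'

RLE = 5B3C4H8A5D


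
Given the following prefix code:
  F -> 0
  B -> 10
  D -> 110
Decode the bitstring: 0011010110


Decoding step by step:
Bits 0 -> F
Bits 0 -> F
Bits 110 -> D
Bits 10 -> B
Bits 110 -> D


Decoded message: FFDBD


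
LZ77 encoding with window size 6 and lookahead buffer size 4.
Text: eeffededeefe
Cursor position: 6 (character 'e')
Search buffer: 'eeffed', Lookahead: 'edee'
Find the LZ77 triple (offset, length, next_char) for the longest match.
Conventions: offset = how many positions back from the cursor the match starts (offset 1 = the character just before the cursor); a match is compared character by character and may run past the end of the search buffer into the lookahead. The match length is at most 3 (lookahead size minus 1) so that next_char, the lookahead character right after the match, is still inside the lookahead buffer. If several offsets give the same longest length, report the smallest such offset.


Try each offset into the search buffer:
  offset=1 (pos 5, char 'd'): match length 0
  offset=2 (pos 4, char 'e'): match length 3
  offset=3 (pos 3, char 'f'): match length 0
  offset=4 (pos 2, char 'f'): match length 0
  offset=5 (pos 1, char 'e'): match length 1
  offset=6 (pos 0, char 'e'): match length 1
Longest match has length 3 at offset 2.
next_char = character at position 6 + 3 = 9 -> 'e'

Best match: offset=2, length=3 (matching 'ede' starting at position 4)
LZ77 triple: (2, 3, 'e')


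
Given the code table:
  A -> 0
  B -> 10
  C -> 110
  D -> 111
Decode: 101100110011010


Decoding:
10 -> B
110 -> C
0 -> A
110 -> C
0 -> A
110 -> C
10 -> B


Result: BCACACB


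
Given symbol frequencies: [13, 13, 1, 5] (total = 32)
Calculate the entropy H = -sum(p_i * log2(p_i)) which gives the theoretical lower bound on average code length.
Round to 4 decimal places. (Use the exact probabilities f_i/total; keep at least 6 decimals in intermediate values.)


Per-symbol terms -p_i * log2(p_i) with p_i = f_i/32:
  p = 13/32 = 0.406250: log2(p) = -1.299560, -p*log2(p) = 0.527946
  p = 13/32 = 0.406250: log2(p) = -1.299560, -p*log2(p) = 0.527946
  p = 1/32 = 0.031250: log2(p) = -5.000000, -p*log2(p) = 0.156250
  p = 5/32 = 0.156250: log2(p) = -2.678072, -p*log2(p) = 0.418449
H = 0.527946 + 0.527946 + 0.156250 + 0.418449 = 1.630591

H = 1.6306 bits/symbol


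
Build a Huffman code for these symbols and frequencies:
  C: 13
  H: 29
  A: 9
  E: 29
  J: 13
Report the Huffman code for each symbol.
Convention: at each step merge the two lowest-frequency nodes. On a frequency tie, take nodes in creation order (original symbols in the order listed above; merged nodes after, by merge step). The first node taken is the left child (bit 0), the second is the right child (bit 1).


Huffman tree construction:
Step 1: Merge A(9) + C(13) = 22
Step 2: Merge J(13) + (A+C)(22) = 35
Step 3: Merge H(29) + E(29) = 58
Step 4: Merge (J+(A+C))(35) + (H+E)(58) = 93
Read each symbol's code off the tree from the root (left child = 0, right child = 1).

Codes:
  C: 011 (length 3)
  H: 10 (length 2)
  A: 010 (length 3)
  E: 11 (length 2)
  J: 00 (length 2)
Average code length: 208/93 = 2.2366 bits/symbol


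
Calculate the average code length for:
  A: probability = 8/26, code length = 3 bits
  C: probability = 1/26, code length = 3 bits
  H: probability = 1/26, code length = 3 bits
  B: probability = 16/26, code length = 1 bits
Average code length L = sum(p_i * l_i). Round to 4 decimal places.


Weighted contributions p_i * l_i:
  A: (8/26) * 3 = 24/26
  C: (1/26) * 3 = 3/26
  H: (1/26) * 3 = 3/26
  B: (16/26) * 1 = 16/26
Sum = (24 + 3 + 3 + 16)/26 = 46/26

L = 46/26 = 1.7692 bits/symbol


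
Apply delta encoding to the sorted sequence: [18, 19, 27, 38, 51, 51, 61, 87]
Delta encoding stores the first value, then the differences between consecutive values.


First value: 18
Deltas:
  19 - 18 = 1
  27 - 19 = 8
  38 - 27 = 11
  51 - 38 = 13
  51 - 51 = 0
  61 - 51 = 10
  87 - 61 = 26


Delta encoded: [18, 1, 8, 11, 13, 0, 10, 26]


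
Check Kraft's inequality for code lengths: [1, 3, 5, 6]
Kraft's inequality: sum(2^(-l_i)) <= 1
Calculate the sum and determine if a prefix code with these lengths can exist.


Sum = 2^(-1) + 2^(-3) + 2^(-5) + 2^(-6)
    = 0.5 + 0.125 + 0.03125 + 0.015625
    = 43/64 = 0.671875
Since 0.671875 <= 1, Kraft's inequality IS satisfied.
A prefix code with these lengths CAN exist.

Kraft sum = 0.671875. Satisfied.


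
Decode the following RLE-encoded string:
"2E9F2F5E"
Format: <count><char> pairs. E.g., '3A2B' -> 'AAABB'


Expanding each <count><char> pair:
  2E -> 'EE'
  9F -> 'FFFFFFFFF'
  2F -> 'FF'
  5E -> 'EEEEE'

Decoded = EEFFFFFFFFFFFEEEEE


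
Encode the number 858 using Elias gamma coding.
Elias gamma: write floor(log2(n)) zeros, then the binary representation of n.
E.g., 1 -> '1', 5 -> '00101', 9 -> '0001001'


num_bits = floor(log2(858)) + 1 = 10
leading_zeros = num_bits - 1 = 9
binary(858) = 1101011010

Elias gamma(858) = '000000000' + '1101011010' = 0000000001101011010 (19 bits)


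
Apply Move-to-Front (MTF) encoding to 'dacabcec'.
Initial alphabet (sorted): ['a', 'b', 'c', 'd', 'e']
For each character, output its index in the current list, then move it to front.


MTF encoding:
'd': index 3 in ['a', 'b', 'c', 'd', 'e'] -> ['d', 'a', 'b', 'c', 'e']
'a': index 1 in ['d', 'a', 'b', 'c', 'e'] -> ['a', 'd', 'b', 'c', 'e']
'c': index 3 in ['a', 'd', 'b', 'c', 'e'] -> ['c', 'a', 'd', 'b', 'e']
'a': index 1 in ['c', 'a', 'd', 'b', 'e'] -> ['a', 'c', 'd', 'b', 'e']
'b': index 3 in ['a', 'c', 'd', 'b', 'e'] -> ['b', 'a', 'c', 'd', 'e']
'c': index 2 in ['b', 'a', 'c', 'd', 'e'] -> ['c', 'b', 'a', 'd', 'e']
'e': index 4 in ['c', 'b', 'a', 'd', 'e'] -> ['e', 'c', 'b', 'a', 'd']
'c': index 1 in ['e', 'c', 'b', 'a', 'd'] -> ['c', 'e', 'b', 'a', 'd']


Output: [3, 1, 3, 1, 3, 2, 4, 1]


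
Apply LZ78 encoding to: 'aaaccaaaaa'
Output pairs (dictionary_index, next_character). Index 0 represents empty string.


LZ78 encoding steps:
Dictionary: {0: ''}
Step 1: w='' (idx 0), next='a' -> output (0, 'a'), add 'a' as idx 1
Step 2: w='a' (idx 1), next='a' -> output (1, 'a'), add 'aa' as idx 2
Step 3: w='' (idx 0), next='c' -> output (0, 'c'), add 'c' as idx 3
Step 4: w='c' (idx 3), next='a' -> output (3, 'a'), add 'ca' as idx 4
Step 5: w='aa' (idx 2), next='a' -> output (2, 'a'), add 'aaa' as idx 5
Step 6: w='a' (idx 1), end of input -> output (1, '')


Encoded: [(0, 'a'), (1, 'a'), (0, 'c'), (3, 'a'), (2, 'a'), (1, '')]


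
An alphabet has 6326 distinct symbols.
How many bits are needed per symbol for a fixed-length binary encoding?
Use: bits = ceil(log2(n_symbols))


log2(6326) = 12.6271
Bracket: 2^12 = 4096 < 6326 <= 2^13 = 8192
So ceil(log2(6326)) = 13

bits = ceil(log2(6326)) = ceil(12.6271) = 13 bits


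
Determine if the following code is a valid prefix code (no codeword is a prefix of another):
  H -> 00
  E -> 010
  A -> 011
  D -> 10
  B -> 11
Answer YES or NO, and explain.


Checking each pair (does one codeword prefix another?):
  H='00' vs E='010': no prefix
  H='00' vs A='011': no prefix
  H='00' vs D='10': no prefix
  H='00' vs B='11': no prefix
  E='010' vs H='00': no prefix
  E='010' vs A='011': no prefix
  E='010' vs D='10': no prefix
  E='010' vs B='11': no prefix
  A='011' vs H='00': no prefix
  A='011' vs E='010': no prefix
  A='011' vs D='10': no prefix
  A='011' vs B='11': no prefix
  D='10' vs H='00': no prefix
  D='10' vs E='010': no prefix
  D='10' vs A='011': no prefix
  D='10' vs B='11': no prefix
  B='11' vs H='00': no prefix
  B='11' vs E='010': no prefix
  B='11' vs A='011': no prefix
  B='11' vs D='10': no prefix
No violation found over all pairs.

YES -- this is a valid prefix code. No codeword is a prefix of any other codeword.


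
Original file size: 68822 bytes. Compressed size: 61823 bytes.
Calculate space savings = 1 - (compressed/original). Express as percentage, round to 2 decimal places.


ratio = compressed/original = 61823/68822 = 0.898303
savings = 1 - ratio = 1 - 0.898303 = 0.101697
as a percentage: 0.101697 * 100 = 10.17%

Space savings = 1 - 61823/68822 = 10.17%


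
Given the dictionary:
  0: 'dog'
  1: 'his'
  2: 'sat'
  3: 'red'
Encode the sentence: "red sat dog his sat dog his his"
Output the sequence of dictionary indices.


Look up each word in the dictionary:
  'red' -> 3
  'sat' -> 2
  'dog' -> 0
  'his' -> 1
  'sat' -> 2
  'dog' -> 0
  'his' -> 1
  'his' -> 1

Encoded: [3, 2, 0, 1, 2, 0, 1, 1]


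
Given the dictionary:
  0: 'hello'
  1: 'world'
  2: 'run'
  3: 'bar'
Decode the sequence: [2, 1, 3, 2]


Look up each index in the dictionary:
  2 -> 'run'
  1 -> 'world'
  3 -> 'bar'
  2 -> 'run'

Decoded: "run world bar run"


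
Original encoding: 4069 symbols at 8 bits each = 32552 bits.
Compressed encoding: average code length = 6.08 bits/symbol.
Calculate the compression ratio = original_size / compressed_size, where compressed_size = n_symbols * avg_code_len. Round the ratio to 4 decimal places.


original_size = n_symbols * orig_bits = 4069 * 8 = 32552 bits
compressed_size = n_symbols * avg_code_len = 4069 * 6.08 = 24739.52 bits
ratio = original_size / compressed_size = 32552 / 24739.52 = 1.3158

Compression ratio = 1.3158


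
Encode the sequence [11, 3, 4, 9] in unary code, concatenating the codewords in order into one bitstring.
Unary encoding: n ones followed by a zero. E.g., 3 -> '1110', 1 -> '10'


Encode each number as n ones followed by a terminating 0:
  11 -> 111111111110 (12 bits)
  3 -> 1110 (4 bits)
  4 -> 11110 (5 bits)
  9 -> 1111111110 (10 bits)
Total length = 12 + 4 + 5 + 10 = 31 bits.

Unary([11, 3, 4, 9]) = 1111111111101110111101111111110 (31 bits)


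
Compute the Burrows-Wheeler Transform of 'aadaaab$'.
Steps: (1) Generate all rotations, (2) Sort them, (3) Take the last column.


Rotations (sorted):
  0: $aadaaab -> last char: b
  1: aaab$aad -> last char: d
  2: aab$aada -> last char: a
  3: aadaaab$ -> last char: $
  4: ab$aadaa -> last char: a
  5: adaaab$a -> last char: a
  6: b$aadaaa -> last char: a
  7: daaab$aa -> last char: a


BWT = bda$aaaa


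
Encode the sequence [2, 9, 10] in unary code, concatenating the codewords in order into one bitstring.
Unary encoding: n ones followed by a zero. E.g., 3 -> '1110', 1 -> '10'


Encode each number as n ones followed by a terminating 0:
  2 -> 110 (3 bits)
  9 -> 1111111110 (10 bits)
  10 -> 11111111110 (11 bits)
Total length = 3 + 10 + 11 = 24 bits.

Unary([2, 9, 10]) = 110111111111011111111110 (24 bits)


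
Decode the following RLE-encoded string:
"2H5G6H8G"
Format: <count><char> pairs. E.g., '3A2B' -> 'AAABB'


Expanding each <count><char> pair:
  2H -> 'HH'
  5G -> 'GGGGG'
  6H -> 'HHHHHH'
  8G -> 'GGGGGGGG'

Decoded = HHGGGGGHHHHHHGGGGGGGG


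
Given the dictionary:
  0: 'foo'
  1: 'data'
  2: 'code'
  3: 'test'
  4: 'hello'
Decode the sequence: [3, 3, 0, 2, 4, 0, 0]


Look up each index in the dictionary:
  3 -> 'test'
  3 -> 'test'
  0 -> 'foo'
  2 -> 'code'
  4 -> 'hello'
  0 -> 'foo'
  0 -> 'foo'

Decoded: "test test foo code hello foo foo"


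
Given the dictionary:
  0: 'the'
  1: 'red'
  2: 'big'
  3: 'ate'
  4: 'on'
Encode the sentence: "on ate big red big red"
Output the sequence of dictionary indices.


Look up each word in the dictionary:
  'on' -> 4
  'ate' -> 3
  'big' -> 2
  'red' -> 1
  'big' -> 2
  'red' -> 1

Encoded: [4, 3, 2, 1, 2, 1]


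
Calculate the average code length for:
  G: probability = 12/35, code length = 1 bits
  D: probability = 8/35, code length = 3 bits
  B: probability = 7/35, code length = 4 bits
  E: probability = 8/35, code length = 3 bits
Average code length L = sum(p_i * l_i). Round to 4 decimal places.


Weighted contributions p_i * l_i:
  G: (12/35) * 1 = 12/35
  D: (8/35) * 3 = 24/35
  B: (7/35) * 4 = 28/35
  E: (8/35) * 3 = 24/35
Sum = (12 + 24 + 28 + 24)/35 = 88/35

L = 88/35 = 2.5143 bits/symbol


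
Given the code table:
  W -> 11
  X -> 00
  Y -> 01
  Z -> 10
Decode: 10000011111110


Decoding:
10 -> Z
00 -> X
00 -> X
11 -> W
11 -> W
11 -> W
10 -> Z


Result: ZXXWWWZ


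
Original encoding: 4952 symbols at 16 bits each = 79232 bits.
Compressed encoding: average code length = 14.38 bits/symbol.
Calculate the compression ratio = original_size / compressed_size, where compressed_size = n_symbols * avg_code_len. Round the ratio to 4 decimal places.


original_size = n_symbols * orig_bits = 4952 * 16 = 79232 bits
compressed_size = n_symbols * avg_code_len = 4952 * 14.38 = 71209.76 bits
ratio = original_size / compressed_size = 79232 / 71209.76 = 1.1127

Compression ratio = 1.1127


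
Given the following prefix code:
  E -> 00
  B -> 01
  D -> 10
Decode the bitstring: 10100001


Decoding step by step:
Bits 10 -> D
Bits 10 -> D
Bits 00 -> E
Bits 01 -> B


Decoded message: DDEB


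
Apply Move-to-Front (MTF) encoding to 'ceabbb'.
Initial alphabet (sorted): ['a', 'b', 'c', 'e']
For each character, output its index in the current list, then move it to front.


MTF encoding:
'c': index 2 in ['a', 'b', 'c', 'e'] -> ['c', 'a', 'b', 'e']
'e': index 3 in ['c', 'a', 'b', 'e'] -> ['e', 'c', 'a', 'b']
'a': index 2 in ['e', 'c', 'a', 'b'] -> ['a', 'e', 'c', 'b']
'b': index 3 in ['a', 'e', 'c', 'b'] -> ['b', 'a', 'e', 'c']
'b': index 0 in ['b', 'a', 'e', 'c'] -> ['b', 'a', 'e', 'c']
'b': index 0 in ['b', 'a', 'e', 'c'] -> ['b', 'a', 'e', 'c']


Output: [2, 3, 2, 3, 0, 0]


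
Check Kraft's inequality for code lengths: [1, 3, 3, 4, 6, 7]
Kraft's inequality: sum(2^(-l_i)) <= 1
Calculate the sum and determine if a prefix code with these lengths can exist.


Sum = 2^(-1) + 2^(-3) + 2^(-3) + 2^(-4) + 2^(-6) + 2^(-7)
    = 0.5 + 0.125 + 0.125 + 0.0625 + 0.015625 + 0.0078125
    = 107/128 = 0.8359375
Since 0.8359375 <= 1, Kraft's inequality IS satisfied.
A prefix code with these lengths CAN exist.

Kraft sum = 0.8359375. Satisfied.


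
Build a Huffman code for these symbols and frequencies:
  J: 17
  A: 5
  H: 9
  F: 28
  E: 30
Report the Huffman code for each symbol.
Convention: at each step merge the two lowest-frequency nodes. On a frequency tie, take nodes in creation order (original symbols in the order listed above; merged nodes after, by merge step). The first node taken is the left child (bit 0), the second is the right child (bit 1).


Huffman tree construction:
Step 1: Merge A(5) + H(9) = 14
Step 2: Merge (A+H)(14) + J(17) = 31
Step 3: Merge F(28) + E(30) = 58
Step 4: Merge ((A+H)+J)(31) + (F+E)(58) = 89
Read each symbol's code off the tree from the root (left child = 0, right child = 1).

Codes:
  J: 01 (length 2)
  A: 000 (length 3)
  H: 001 (length 3)
  F: 10 (length 2)
  E: 11 (length 2)
Average code length: 192/89 = 2.1573 bits/symbol


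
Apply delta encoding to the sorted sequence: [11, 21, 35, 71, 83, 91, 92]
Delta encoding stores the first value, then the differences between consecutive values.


First value: 11
Deltas:
  21 - 11 = 10
  35 - 21 = 14
  71 - 35 = 36
  83 - 71 = 12
  91 - 83 = 8
  92 - 91 = 1


Delta encoded: [11, 10, 14, 36, 12, 8, 1]


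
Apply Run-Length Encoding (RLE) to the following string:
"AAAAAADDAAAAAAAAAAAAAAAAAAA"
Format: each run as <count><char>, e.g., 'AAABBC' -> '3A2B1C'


Scanning runs left to right:
  i=0: run of 'A' x 6 -> '6A'
  i=6: run of 'D' x 2 -> '2D'
  i=8: run of 'A' x 19 -> '19A'

RLE = 6A2D19A


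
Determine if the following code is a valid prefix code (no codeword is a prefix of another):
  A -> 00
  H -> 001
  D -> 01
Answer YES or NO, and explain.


Checking each pair (does one codeword prefix another?):
  A='00' vs H='001': prefix -- VIOLATION

NO -- this is NOT a valid prefix code. A (00) is a prefix of H (001).


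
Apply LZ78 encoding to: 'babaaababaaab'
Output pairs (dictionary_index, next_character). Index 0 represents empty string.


LZ78 encoding steps:
Dictionary: {0: ''}
Step 1: w='' (idx 0), next='b' -> output (0, 'b'), add 'b' as idx 1
Step 2: w='' (idx 0), next='a' -> output (0, 'a'), add 'a' as idx 2
Step 3: w='b' (idx 1), next='a' -> output (1, 'a'), add 'ba' as idx 3
Step 4: w='a' (idx 2), next='a' -> output (2, 'a'), add 'aa' as idx 4
Step 5: w='ba' (idx 3), next='b' -> output (3, 'b'), add 'bab' as idx 5
Step 6: w='aa' (idx 4), next='a' -> output (4, 'a'), add 'aaa' as idx 6
Step 7: w='b' (idx 1), end of input -> output (1, '')


Encoded: [(0, 'b'), (0, 'a'), (1, 'a'), (2, 'a'), (3, 'b'), (4, 'a'), (1, '')]


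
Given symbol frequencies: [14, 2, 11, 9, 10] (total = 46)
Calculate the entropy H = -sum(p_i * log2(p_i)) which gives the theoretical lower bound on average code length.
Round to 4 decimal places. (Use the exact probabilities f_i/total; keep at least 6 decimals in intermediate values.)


Per-symbol terms -p_i * log2(p_i) with p_i = f_i/46:
  p = 14/46 = 0.304348: log2(p) = -1.716207, -p*log2(p) = 0.522324
  p = 2/46 = 0.043478: log2(p) = -4.523562, -p*log2(p) = 0.196677
  p = 11/46 = 0.239130: log2(p) = -2.064130, -p*log2(p) = 0.493596
  p = 9/46 = 0.195652: log2(p) = -2.353637, -p*log2(p) = 0.460494
  p = 10/46 = 0.217391: log2(p) = -2.201634, -p*log2(p) = 0.478616
H = 0.522324 + 0.196677 + 0.493596 + 0.460494 + 0.478616 = 2.151707

H = 2.1517 bits/symbol


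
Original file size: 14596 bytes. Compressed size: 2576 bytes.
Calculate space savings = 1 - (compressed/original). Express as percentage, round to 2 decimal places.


ratio = compressed/original = 2576/14596 = 0.176487
savings = 1 - ratio = 1 - 0.176487 = 0.823513
as a percentage: 0.823513 * 100 = 82.35%

Space savings = 1 - 2576/14596 = 82.35%


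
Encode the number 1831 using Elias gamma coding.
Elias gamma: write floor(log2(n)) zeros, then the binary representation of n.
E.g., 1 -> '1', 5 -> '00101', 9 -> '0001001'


num_bits = floor(log2(1831)) + 1 = 11
leading_zeros = num_bits - 1 = 10
binary(1831) = 11100100111

Elias gamma(1831) = '0000000000' + '11100100111' = 000000000011100100111 (21 bits)


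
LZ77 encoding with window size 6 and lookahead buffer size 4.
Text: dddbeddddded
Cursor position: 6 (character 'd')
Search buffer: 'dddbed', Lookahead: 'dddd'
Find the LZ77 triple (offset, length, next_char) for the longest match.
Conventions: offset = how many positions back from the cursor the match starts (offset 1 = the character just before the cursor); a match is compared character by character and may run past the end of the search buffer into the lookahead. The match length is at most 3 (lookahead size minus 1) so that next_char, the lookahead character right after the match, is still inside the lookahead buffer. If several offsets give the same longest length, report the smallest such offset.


Try each offset into the search buffer:
  offset=1 (pos 5, char 'd'): match length 3
  offset=2 (pos 4, char 'e'): match length 0
  offset=3 (pos 3, char 'b'): match length 0
  offset=4 (pos 2, char 'd'): match length 1
  offset=5 (pos 1, char 'd'): match length 2
  offset=6 (pos 0, char 'd'): match length 3
Longest match has length 3, found at offsets 1, 6; take the smallest, offset 1.
next_char = character at position 6 + 3 = 9 -> 'd'

Best match: offset=1, length=3 (matching 'ddd' starting at position 5)
LZ77 triple: (1, 3, 'd')


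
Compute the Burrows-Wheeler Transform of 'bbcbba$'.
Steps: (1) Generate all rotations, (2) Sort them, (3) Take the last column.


Rotations (sorted):
  0: $bbcbba -> last char: a
  1: a$bbcbb -> last char: b
  2: ba$bbcb -> last char: b
  3: bba$bbc -> last char: c
  4: bbcbba$ -> last char: $
  5: bcbba$b -> last char: b
  6: cbba$bb -> last char: b


BWT = abbc$bb


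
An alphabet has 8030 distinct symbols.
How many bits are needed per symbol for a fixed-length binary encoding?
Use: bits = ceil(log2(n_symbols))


log2(8030) = 12.9712
Bracket: 2^12 = 4096 < 8030 <= 2^13 = 8192
So ceil(log2(8030)) = 13

bits = ceil(log2(8030)) = ceil(12.9712) = 13 bits


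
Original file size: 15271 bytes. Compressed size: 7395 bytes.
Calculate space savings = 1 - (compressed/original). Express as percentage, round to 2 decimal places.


ratio = compressed/original = 7395/15271 = 0.484251
savings = 1 - ratio = 1 - 0.484251 = 0.515749
as a percentage: 0.515749 * 100 = 51.57%

Space savings = 1 - 7395/15271 = 51.57%


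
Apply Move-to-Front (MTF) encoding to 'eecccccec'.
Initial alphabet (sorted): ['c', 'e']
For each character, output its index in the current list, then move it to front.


MTF encoding:
'e': index 1 in ['c', 'e'] -> ['e', 'c']
'e': index 0 in ['e', 'c'] -> ['e', 'c']
'c': index 1 in ['e', 'c'] -> ['c', 'e']
'c': index 0 in ['c', 'e'] -> ['c', 'e']
'c': index 0 in ['c', 'e'] -> ['c', 'e']
'c': index 0 in ['c', 'e'] -> ['c', 'e']
'c': index 0 in ['c', 'e'] -> ['c', 'e']
'e': index 1 in ['c', 'e'] -> ['e', 'c']
'c': index 1 in ['e', 'c'] -> ['c', 'e']


Output: [1, 0, 1, 0, 0, 0, 0, 1, 1]


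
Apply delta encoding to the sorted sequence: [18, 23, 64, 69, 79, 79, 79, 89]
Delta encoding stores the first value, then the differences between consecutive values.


First value: 18
Deltas:
  23 - 18 = 5
  64 - 23 = 41
  69 - 64 = 5
  79 - 69 = 10
  79 - 79 = 0
  79 - 79 = 0
  89 - 79 = 10


Delta encoded: [18, 5, 41, 5, 10, 0, 0, 10]


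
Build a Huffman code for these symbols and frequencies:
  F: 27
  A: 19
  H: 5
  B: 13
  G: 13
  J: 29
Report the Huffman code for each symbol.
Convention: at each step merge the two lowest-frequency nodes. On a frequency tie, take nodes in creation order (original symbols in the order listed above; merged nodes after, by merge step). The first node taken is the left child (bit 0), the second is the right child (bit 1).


Huffman tree construction:
Step 1: Merge H(5) + B(13) = 18
Step 2: Merge G(13) + (H+B)(18) = 31
Step 3: Merge A(19) + F(27) = 46
Step 4: Merge J(29) + (G+(H+B))(31) = 60
Step 5: Merge (A+F)(46) + (J+(G+(H+B)))(60) = 106
Read each symbol's code off the tree from the root (left child = 0, right child = 1).

Codes:
  F: 01 (length 2)
  A: 00 (length 2)
  H: 1110 (length 4)
  B: 1111 (length 4)
  G: 110 (length 3)
  J: 10 (length 2)
Average code length: 261/106 = 2.4623 bits/symbol


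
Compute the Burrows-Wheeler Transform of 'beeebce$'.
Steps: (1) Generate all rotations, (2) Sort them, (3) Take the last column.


Rotations (sorted):
  0: $beeebce -> last char: e
  1: bce$beee -> last char: e
  2: beeebce$ -> last char: $
  3: ce$beeeb -> last char: b
  4: e$beeebc -> last char: c
  5: ebce$bee -> last char: e
  6: eebce$be -> last char: e
  7: eeebce$b -> last char: b


BWT = ee$bceeb


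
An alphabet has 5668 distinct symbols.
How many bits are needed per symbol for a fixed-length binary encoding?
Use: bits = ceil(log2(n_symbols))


log2(5668) = 12.4686
Bracket: 2^12 = 4096 < 5668 <= 2^13 = 8192
So ceil(log2(5668)) = 13

bits = ceil(log2(5668)) = ceil(12.4686) = 13 bits


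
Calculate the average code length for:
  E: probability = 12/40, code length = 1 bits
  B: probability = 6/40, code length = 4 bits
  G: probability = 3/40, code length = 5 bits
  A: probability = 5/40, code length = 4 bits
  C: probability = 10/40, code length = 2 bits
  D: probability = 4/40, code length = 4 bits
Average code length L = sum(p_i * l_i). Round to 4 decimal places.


Weighted contributions p_i * l_i:
  E: (12/40) * 1 = 12/40
  B: (6/40) * 4 = 24/40
  G: (3/40) * 5 = 15/40
  A: (5/40) * 4 = 20/40
  C: (10/40) * 2 = 20/40
  D: (4/40) * 4 = 16/40
Sum = (12 + 24 + 15 + 20 + 20 + 16)/40 = 107/40

L = 107/40 = 2.6750 bits/symbol


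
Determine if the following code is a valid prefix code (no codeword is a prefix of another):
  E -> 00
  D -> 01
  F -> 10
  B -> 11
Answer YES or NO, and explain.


Checking each pair (does one codeword prefix another?):
  E='00' vs D='01': no prefix
  E='00' vs F='10': no prefix
  E='00' vs B='11': no prefix
  D='01' vs E='00': no prefix
  D='01' vs F='10': no prefix
  D='01' vs B='11': no prefix
  F='10' vs E='00': no prefix
  F='10' vs D='01': no prefix
  F='10' vs B='11': no prefix
  B='11' vs E='00': no prefix
  B='11' vs D='01': no prefix
  B='11' vs F='10': no prefix
No violation found over all pairs.

YES -- this is a valid prefix code. No codeword is a prefix of any other codeword.


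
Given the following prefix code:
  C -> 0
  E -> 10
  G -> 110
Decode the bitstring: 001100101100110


Decoding step by step:
Bits 0 -> C
Bits 0 -> C
Bits 110 -> G
Bits 0 -> C
Bits 10 -> E
Bits 110 -> G
Bits 0 -> C
Bits 110 -> G


Decoded message: CCGCEGCG


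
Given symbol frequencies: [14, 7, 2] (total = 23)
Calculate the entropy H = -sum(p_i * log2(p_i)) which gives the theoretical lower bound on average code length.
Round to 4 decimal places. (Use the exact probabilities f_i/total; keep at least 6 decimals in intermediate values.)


Per-symbol terms -p_i * log2(p_i) with p_i = f_i/23:
  p = 14/23 = 0.608696: log2(p) = -0.716207, -p*log2(p) = 0.435952
  p = 7/23 = 0.304348: log2(p) = -1.716207, -p*log2(p) = 0.522324
  p = 2/23 = 0.086957: log2(p) = -3.523562, -p*log2(p) = 0.306397
H = 0.435952 + 0.522324 + 0.306397 = 1.264673

H = 1.2647 bits/symbol


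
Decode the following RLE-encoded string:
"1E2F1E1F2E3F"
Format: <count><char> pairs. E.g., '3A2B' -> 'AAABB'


Expanding each <count><char> pair:
  1E -> 'E'
  2F -> 'FF'
  1E -> 'E'
  1F -> 'F'
  2E -> 'EE'
  3F -> 'FFF'

Decoded = EFFEFEEFFF


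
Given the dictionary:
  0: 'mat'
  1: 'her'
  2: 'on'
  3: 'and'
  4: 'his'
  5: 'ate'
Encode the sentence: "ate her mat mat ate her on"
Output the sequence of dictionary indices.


Look up each word in the dictionary:
  'ate' -> 5
  'her' -> 1
  'mat' -> 0
  'mat' -> 0
  'ate' -> 5
  'her' -> 1
  'on' -> 2

Encoded: [5, 1, 0, 0, 5, 1, 2]


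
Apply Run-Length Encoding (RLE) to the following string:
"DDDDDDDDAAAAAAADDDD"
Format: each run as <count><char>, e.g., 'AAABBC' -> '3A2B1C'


Scanning runs left to right:
  i=0: run of 'D' x 8 -> '8D'
  i=8: run of 'A' x 7 -> '7A'
  i=15: run of 'D' x 4 -> '4D'

RLE = 8D7A4D


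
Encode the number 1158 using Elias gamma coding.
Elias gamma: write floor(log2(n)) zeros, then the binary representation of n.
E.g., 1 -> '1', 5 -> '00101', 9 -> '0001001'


num_bits = floor(log2(1158)) + 1 = 11
leading_zeros = num_bits - 1 = 10
binary(1158) = 10010000110

Elias gamma(1158) = '0000000000' + '10010000110' = 000000000010010000110 (21 bits)


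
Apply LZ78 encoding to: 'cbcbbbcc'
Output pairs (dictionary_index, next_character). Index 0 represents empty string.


LZ78 encoding steps:
Dictionary: {0: ''}
Step 1: w='' (idx 0), next='c' -> output (0, 'c'), add 'c' as idx 1
Step 2: w='' (idx 0), next='b' -> output (0, 'b'), add 'b' as idx 2
Step 3: w='c' (idx 1), next='b' -> output (1, 'b'), add 'cb' as idx 3
Step 4: w='b' (idx 2), next='b' -> output (2, 'b'), add 'bb' as idx 4
Step 5: w='c' (idx 1), next='c' -> output (1, 'c'), add 'cc' as idx 5


Encoded: [(0, 'c'), (0, 'b'), (1, 'b'), (2, 'b'), (1, 'c')]


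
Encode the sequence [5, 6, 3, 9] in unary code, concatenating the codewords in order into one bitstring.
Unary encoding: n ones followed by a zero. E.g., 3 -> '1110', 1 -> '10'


Encode each number as n ones followed by a terminating 0:
  5 -> 111110 (6 bits)
  6 -> 1111110 (7 bits)
  3 -> 1110 (4 bits)
  9 -> 1111111110 (10 bits)
Total length = 6 + 7 + 4 + 10 = 27 bits.

Unary([5, 6, 3, 9]) = 111110111111011101111111110 (27 bits)


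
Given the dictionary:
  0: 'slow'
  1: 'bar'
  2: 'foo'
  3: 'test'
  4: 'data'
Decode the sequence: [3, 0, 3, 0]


Look up each index in the dictionary:
  3 -> 'test'
  0 -> 'slow'
  3 -> 'test'
  0 -> 'slow'

Decoded: "test slow test slow"


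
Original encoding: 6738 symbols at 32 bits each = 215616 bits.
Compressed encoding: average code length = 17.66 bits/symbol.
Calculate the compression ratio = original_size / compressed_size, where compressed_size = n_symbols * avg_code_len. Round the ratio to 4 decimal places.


original_size = n_symbols * orig_bits = 6738 * 32 = 215616 bits
compressed_size = n_symbols * avg_code_len = 6738 * 17.66 = 118993.08 bits
ratio = original_size / compressed_size = 215616 / 118993.08 = 1.812

Compression ratio = 1.812


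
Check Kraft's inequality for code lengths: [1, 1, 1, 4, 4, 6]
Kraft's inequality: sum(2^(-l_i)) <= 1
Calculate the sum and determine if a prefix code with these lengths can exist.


Sum = 2^(-1) + 2^(-1) + 2^(-1) + 2^(-4) + 2^(-4) + 2^(-6)
    = 0.5 + 0.5 + 0.5 + 0.0625 + 0.0625 + 0.015625
    = 105/64 = 1.640625
Since 1.640625 > 1, Kraft's inequality is NOT satisfied.
A prefix code with these lengths CANNOT exist.

Kraft sum = 1.640625. Not satisfied.


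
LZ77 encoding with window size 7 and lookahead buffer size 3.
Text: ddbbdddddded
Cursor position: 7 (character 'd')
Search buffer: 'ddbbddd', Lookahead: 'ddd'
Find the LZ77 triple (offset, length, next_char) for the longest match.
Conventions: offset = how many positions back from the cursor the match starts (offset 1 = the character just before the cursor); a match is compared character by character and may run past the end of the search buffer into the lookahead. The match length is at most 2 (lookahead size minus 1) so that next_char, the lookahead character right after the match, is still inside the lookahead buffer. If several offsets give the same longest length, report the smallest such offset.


Try each offset into the search buffer:
  offset=1 (pos 6, char 'd'): match length 2
  offset=2 (pos 5, char 'd'): match length 2
  offset=3 (pos 4, char 'd'): match length 2
  offset=4 (pos 3, char 'b'): match length 0
  offset=5 (pos 2, char 'b'): match length 0
  offset=6 (pos 1, char 'd'): match length 1
  offset=7 (pos 0, char 'd'): match length 2
Longest match has length 2, found at offsets 1, 2, 3, 7; take the smallest, offset 1.
next_char = character at position 7 + 2 = 9 -> 'd'

Best match: offset=1, length=2 (matching 'dd' starting at position 6)
LZ77 triple: (1, 2, 'd')


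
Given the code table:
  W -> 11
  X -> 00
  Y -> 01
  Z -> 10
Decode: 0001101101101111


Decoding:
00 -> X
01 -> Y
10 -> Z
11 -> W
01 -> Y
10 -> Z
11 -> W
11 -> W


Result: XYZWYZWW


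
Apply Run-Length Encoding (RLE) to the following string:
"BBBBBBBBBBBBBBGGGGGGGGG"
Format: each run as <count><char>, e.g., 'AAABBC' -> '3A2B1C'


Scanning runs left to right:
  i=0: run of 'B' x 14 -> '14B'
  i=14: run of 'G' x 9 -> '9G'

RLE = 14B9G


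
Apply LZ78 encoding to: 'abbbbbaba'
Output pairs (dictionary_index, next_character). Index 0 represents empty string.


LZ78 encoding steps:
Dictionary: {0: ''}
Step 1: w='' (idx 0), next='a' -> output (0, 'a'), add 'a' as idx 1
Step 2: w='' (idx 0), next='b' -> output (0, 'b'), add 'b' as idx 2
Step 3: w='b' (idx 2), next='b' -> output (2, 'b'), add 'bb' as idx 3
Step 4: w='bb' (idx 3), next='a' -> output (3, 'a'), add 'bba' as idx 4
Step 5: w='b' (idx 2), next='a' -> output (2, 'a'), add 'ba' as idx 5


Encoded: [(0, 'a'), (0, 'b'), (2, 'b'), (3, 'a'), (2, 'a')]
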